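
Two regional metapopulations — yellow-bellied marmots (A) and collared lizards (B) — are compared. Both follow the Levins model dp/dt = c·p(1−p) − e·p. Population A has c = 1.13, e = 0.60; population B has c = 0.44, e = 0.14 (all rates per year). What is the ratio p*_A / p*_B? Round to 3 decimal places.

0.688

A: p*_A = 1 − 0.60/1.13 = 0.4690.
B: p*_B = 1 − 0.14/0.44 = 0.6818.
p*_A / p*_B = 0.4690/0.6818 = 0.6879.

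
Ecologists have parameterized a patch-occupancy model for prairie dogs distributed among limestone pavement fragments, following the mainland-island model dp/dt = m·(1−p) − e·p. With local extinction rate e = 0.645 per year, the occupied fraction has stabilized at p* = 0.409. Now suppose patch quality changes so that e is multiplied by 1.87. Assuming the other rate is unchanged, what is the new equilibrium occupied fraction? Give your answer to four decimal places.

Balance m(1−p*) = e·p* gives m = e·p*/(1−p*) = 0.645×0.40900/0.59100 = 0.44637.
New p* = m/(m+e) = 0.44637/(0.44637+1.20615) = 0.27011.

0.2701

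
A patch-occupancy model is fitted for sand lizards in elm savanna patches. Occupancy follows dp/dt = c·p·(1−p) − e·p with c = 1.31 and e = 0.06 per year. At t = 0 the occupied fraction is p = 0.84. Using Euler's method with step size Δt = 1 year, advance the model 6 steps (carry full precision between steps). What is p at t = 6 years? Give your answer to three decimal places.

0.954

Update rule: p ← p + [c·p·(1−p) − e·p]·Δt with Δt = 1.
t = 1: p = 0.84000 + (+0.12566) = 0.96566
t = 2: p = 0.96566 + (-0.01450) = 0.95116
t = 3: p = 0.95116 + (+0.00379) = 0.95495
t = 4: p = 0.95495 + (-0.00094) = 0.95401
t = 5: p = 0.95401 + (+0.00023) = 0.95425
t = 6: p = 0.95425 + (-0.00006) = 0.95419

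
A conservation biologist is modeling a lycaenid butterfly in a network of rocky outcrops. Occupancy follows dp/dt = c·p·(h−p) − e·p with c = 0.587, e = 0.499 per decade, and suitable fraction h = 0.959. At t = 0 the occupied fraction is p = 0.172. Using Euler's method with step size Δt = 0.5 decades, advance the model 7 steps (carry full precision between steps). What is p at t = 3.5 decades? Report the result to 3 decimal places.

Update rule: p ← p + [c·p·(h−p) − e·p]·Δt with Δt = 0.5.
t = 0.5: p = 0.17200 + (-0.00318) = 0.16882
t = 1: p = 0.16882 + (-0.00297) = 0.16585
t = 1.5: p = 0.16585 + (-0.00277) = 0.16308
t = 2: p = 0.16308 + (-0.00259) = 0.16048
t = 2.5: p = 0.16048 + (-0.00243) = 0.15805
t = 3: p = 0.15805 + (-0.00228) = 0.15578
t = 3.5: p = 0.15578 + (-0.00214) = 0.15363

0.154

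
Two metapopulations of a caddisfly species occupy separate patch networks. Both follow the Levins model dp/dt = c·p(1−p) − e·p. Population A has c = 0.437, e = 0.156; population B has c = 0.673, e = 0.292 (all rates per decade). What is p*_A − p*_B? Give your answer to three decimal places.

0.077

A: p*_A = 1 − 0.156/0.437 = 0.6430.
B: p*_B = 1 − 0.292/0.673 = 0.5661.
p*_A − p*_B = 0.6430 − 0.5661 = 0.0769.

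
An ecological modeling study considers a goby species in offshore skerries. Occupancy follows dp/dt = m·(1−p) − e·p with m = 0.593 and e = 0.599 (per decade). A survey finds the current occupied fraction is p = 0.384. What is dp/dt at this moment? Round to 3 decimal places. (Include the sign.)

Colonization term: m·(1−p) = 0.593×0.6160 = 0.36529.
Extinction term: e·p = 0.23002.
dp/dt = 0.36529 − 0.23002 = 0.13527.

0.135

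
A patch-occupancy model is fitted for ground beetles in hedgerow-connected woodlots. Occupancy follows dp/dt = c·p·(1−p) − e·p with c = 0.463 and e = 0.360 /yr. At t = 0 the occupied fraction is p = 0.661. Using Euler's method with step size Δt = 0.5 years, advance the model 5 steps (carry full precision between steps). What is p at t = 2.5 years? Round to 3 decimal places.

0.443

Update rule: p ← p + [c·p·(1−p) − e·p]·Δt with Δt = 0.5.
t = 0.5: p = 0.66100 + (-0.06711) = 0.59389
t = 1: p = 0.59389 + (-0.05107) = 0.54283
t = 1.5: p = 0.54283 + (-0.04026) = 0.50257
t = 2: p = 0.50257 + (-0.03259) = 0.46998
t = 2.5: p = 0.46998 + (-0.02693) = 0.44305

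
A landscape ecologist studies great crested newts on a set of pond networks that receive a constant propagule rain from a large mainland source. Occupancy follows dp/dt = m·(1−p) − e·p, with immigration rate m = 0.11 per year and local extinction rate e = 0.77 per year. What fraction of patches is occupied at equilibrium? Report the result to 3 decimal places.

Setting dp/dt = 0: m − m·p* = e·p*, so m = (m+e)·p*.
p* = m/(m+e) = 0.11/(0.11+0.77) = 0.11/0.8800 = 0.1250.

0.125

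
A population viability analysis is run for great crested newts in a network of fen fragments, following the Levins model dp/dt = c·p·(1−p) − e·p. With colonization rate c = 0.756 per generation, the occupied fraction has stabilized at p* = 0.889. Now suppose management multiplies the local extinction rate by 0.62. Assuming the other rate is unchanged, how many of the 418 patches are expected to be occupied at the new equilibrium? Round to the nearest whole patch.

Balance c(1−p*) = e gives e = 0.756×(1 − 0.88900) = 0.08392.
New p* = 1 − e/c = 1 − 0.05203/0.75600 = 0.93118.
Expected occupied = 418 × 0.93118 = 389.23 ≈ 389.

389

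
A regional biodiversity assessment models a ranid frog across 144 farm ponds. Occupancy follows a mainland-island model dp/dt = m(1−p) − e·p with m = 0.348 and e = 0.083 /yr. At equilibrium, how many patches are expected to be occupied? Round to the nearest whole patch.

116

p* = m/(m+e) = 0.348/0.4310 = 0.8074.
Expected occupied patches = N × p* = 144 × 0.8074 = 116.27 ≈ 116.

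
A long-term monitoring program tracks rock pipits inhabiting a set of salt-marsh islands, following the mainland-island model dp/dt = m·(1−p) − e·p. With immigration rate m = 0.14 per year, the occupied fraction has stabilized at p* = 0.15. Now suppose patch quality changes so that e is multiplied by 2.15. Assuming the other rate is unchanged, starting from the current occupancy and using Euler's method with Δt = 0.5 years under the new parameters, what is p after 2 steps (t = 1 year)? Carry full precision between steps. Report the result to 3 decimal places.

0.076

Balance m(1−p*) = e·p* gives e = m(1−p*)/p* = 0.14×0.85000/0.15000 = 0.79333.
Starting from p₀ = 0.15000; update p ← p + (dp/dt)·Δt with the new parameters.
t = 0.5: p = 0.15000 + (-0.06843) = 0.08157
t = 1: p = 0.08157 + (-0.00528) = 0.07629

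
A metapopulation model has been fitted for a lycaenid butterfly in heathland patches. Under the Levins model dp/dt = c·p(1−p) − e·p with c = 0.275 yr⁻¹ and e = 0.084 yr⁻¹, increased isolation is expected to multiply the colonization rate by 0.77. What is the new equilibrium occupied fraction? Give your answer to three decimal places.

Before: p* = 1 − 0.084/0.275 = 0.6945.
After the change, c = 0.21175, e = 0.084, so p* = 1 − 0.084/0.21175 = 0.6033.

0.603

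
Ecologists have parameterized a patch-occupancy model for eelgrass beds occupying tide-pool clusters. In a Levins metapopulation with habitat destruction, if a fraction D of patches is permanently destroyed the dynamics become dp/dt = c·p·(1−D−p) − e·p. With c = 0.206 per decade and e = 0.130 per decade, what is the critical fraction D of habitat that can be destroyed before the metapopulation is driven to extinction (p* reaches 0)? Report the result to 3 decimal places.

0.369

The nontrivial equilibrium is p* = (1−D) − e/c; extinction occurs when this hits zero.
So D_crit = 1 − e/c = 1 − 0.130/0.206 = 1 − 0.6311 = 0.3689.
This equals the undisturbed p*, a classic result of Lande's extension.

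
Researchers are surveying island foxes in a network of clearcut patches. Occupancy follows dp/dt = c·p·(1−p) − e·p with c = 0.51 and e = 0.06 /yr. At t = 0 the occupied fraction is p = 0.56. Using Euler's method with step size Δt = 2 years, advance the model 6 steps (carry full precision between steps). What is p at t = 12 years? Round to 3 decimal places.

0.882

Update rule: p ← p + [c·p·(1−p) − e·p]·Δt with Δt = 2.
t = 2: p = 0.56000 + (+0.18413) = 0.74413
t = 4: p = 0.74413 + (+0.10491) = 0.84904
t = 6: p = 0.84904 + (+0.02885) = 0.87789
t = 8: p = 0.87789 + (+0.00400) = 0.88189
t = 10: p = 0.88189 + (+0.00042) = 0.88231
t = 12: p = 0.88231 + (+0.00004) = 0.88235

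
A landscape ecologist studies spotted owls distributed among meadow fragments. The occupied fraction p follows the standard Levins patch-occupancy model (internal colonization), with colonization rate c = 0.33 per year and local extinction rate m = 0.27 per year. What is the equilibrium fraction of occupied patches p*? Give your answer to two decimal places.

0.18

At equilibrium, colonization balances extinction: c·p*·(1−p*) = m·p*.
So p* = 1 − m/c = 1 − 0.27/0.33 = 1 − 0.8182 = 0.1818.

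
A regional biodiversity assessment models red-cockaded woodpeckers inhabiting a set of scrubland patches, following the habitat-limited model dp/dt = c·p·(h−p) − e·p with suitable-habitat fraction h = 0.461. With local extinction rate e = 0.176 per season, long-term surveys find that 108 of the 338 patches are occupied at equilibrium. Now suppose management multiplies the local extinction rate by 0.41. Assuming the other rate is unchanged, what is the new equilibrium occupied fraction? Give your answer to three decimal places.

0.403

Observed p* = 108/338 = 0.31953.
Balance c(h−p*) = e gives c = e/(0.461 − 0.31953) = 0.176/0.14147 = 1.24408.
New p* = 0.461 − e/c = 0.461 − 0.07216/1.24408 = 0.40300.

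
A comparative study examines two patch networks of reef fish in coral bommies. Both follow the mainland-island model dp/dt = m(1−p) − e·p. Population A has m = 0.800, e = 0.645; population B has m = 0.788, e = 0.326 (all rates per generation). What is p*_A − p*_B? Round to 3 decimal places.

-0.154

A: p*_A = m/(m+e) = 0.800/1.4450 = 0.5536.
B: p*_B = 0.788/1.1140 = 0.7074.
p*_A − p*_B = 0.5536 − 0.7074 = -0.1537.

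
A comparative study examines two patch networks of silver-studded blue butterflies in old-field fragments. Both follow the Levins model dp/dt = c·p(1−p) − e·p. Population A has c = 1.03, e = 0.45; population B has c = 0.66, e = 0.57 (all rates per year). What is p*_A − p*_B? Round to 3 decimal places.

A: p*_A = 1 − 0.45/1.03 = 0.5631.
B: p*_B = 1 − 0.57/0.66 = 0.1364.
p*_A − p*_B = 0.5631 − 0.1364 = 0.4267.

0.427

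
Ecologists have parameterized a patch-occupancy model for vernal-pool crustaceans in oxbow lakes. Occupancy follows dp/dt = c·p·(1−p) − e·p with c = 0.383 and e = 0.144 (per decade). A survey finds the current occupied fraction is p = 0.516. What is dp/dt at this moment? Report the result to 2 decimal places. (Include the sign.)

0.02

Colonization term: c·p·(1−p) = 0.383×0.516×0.4840 = 0.09565.
Extinction term: e·p = 0.07430.
dp/dt = 0.09565 − 0.07430 = 0.02135.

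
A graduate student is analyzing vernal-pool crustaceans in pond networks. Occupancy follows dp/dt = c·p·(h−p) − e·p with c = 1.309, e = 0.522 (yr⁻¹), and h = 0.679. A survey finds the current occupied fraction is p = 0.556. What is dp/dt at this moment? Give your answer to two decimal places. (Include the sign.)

-0.20

Colonization term: c·p·(h−p) = 1.309×0.556×0.1230 = 0.08952.
Extinction term: e·p = 0.29023.
dp/dt = 0.08952 − 0.29023 = -0.20071.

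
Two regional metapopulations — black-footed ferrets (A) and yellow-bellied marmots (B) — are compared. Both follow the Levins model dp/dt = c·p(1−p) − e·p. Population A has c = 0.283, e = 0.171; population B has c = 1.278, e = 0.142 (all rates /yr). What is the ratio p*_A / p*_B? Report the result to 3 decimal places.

0.445

A: p*_A = 1 − 0.171/0.283 = 0.3958.
B: p*_B = 1 − 0.142/1.278 = 0.8889.
p*_A / p*_B = 0.3958/0.8889 = 0.4452.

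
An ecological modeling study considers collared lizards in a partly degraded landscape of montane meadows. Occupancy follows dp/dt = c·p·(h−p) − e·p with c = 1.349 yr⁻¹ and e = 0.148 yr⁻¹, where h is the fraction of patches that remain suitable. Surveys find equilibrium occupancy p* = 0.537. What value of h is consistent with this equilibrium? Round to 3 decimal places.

At equilibrium c(h−p*) = e, so h = p* + e/c.
h = 0.537 + 0.148/1.349 = 0.537 + 0.1097 = 0.6467.

0.647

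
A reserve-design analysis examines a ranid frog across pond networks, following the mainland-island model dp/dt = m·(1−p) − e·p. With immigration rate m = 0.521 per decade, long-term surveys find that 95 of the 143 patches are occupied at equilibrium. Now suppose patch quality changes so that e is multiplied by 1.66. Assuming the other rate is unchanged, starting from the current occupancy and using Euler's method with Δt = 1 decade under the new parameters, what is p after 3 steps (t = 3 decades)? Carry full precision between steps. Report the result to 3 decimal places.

Observed p* = 95/143 = 0.66434.
Balance m(1−p*) = e·p* gives e = m(1−p*)/p* = 0.521×0.33566/0.66434 = 0.26324.
Starting from p₀ = 0.66434; update p ← p + (dp/dt)·Δt with the new parameters.
p: 0.66434 → 0.54891  (Δp = -0.11542)
p: 0.54891 → 0.54406  (Δp = -0.00485)
p: 0.54406 → 0.54386  (Δp = -0.00020)

0.544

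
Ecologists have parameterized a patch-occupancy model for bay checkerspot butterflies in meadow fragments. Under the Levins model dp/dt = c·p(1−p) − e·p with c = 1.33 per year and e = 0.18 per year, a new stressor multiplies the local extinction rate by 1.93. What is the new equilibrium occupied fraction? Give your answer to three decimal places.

0.739

Before: p* = 1 − 0.18/1.33 = 0.8647.
After the change, c = 1.33, e = 0.3474, so p* = 1 − 0.3474/1.33 = 0.7388.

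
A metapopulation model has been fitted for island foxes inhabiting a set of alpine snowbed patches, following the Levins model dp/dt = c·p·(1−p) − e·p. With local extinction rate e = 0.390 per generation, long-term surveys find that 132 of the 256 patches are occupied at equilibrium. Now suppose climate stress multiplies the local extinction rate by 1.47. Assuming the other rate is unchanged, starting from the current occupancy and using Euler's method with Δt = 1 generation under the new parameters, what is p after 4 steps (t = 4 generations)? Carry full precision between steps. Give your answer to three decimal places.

Observed p* = 132/256 = 0.51562.
Balance c(1−p*) = e gives c = e/(1 − 0.51562) = 0.390/0.48438 = 0.80516.
Starting from p₀ = 0.51562; update p ← p + (dp/dt)·Δt with the new parameters.
t = 1: p = 0.51562 + (-0.09451) = 0.42111
t = 2: p = 0.42111 + (-0.04514) = 0.37597
t = 3: p = 0.37597 + (-0.02664) = 0.34933
t = 4: p = 0.34933 + (-0.01726) = 0.33207

0.332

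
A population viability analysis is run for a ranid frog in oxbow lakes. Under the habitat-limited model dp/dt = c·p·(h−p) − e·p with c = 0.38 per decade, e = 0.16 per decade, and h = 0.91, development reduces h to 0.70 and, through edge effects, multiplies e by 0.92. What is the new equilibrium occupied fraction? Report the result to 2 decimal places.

Before: p* = h − e/c = 0.91 − 0.16/0.38 = 0.91 − 0.4211 = 0.4889.
After: c = 0.38, e = 0.1472, h = 0.70; p* = 0.70 − 0.1472/0.38 = 0.3126.

0.31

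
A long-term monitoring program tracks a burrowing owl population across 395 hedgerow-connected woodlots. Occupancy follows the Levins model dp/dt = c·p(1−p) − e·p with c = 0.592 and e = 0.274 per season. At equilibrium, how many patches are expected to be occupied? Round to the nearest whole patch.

p* = 1 − e/c = 1 − 0.274/0.592 = 0.5372.
Expected occupied patches = N × p* = 395 × 0.5372 = 212.18 ≈ 212.

212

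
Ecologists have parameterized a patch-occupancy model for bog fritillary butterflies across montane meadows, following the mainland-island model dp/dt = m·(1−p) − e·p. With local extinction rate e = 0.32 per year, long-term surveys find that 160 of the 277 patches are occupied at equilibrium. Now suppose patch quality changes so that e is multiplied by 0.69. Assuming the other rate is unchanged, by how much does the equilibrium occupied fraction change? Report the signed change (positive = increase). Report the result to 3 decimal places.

0.087

Observed p* = 160/277 = 0.57762.
Balance m(1−p*) = e·p* gives m = e·p*/(1−p*) = 0.32×0.57762/0.42238 = 0.43761.
New p* = m/(m+e) = 0.43761/(0.43761+0.22080) = 0.66465.
Δp* = 0.66465 − 0.57762 = +0.08703.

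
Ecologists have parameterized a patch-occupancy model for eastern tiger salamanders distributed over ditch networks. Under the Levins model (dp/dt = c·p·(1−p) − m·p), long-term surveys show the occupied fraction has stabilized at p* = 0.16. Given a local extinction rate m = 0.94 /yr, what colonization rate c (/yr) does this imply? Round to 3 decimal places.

1.119

At equilibrium c(1−p*) = m, so c = m/(1−p*).
c = 0.94/(1 − 0.16) = 0.94/0.8400 = 1.1190.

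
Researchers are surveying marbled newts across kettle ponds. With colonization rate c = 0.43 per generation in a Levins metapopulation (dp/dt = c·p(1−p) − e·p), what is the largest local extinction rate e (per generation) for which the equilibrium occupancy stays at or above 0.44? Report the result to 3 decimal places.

1 − e/c ≥ 0.44 ⇒ e ≤ c(1 − 0.44) = 0.43 × 0.5600.
e_max = 0.2408.

0.241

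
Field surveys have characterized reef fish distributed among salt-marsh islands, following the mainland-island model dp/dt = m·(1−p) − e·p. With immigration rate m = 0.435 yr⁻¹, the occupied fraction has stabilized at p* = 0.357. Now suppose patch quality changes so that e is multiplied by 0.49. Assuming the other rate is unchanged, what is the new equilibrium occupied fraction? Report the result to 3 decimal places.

Balance m(1−p*) = e·p* gives e = m(1−p*)/p* = 0.435×0.64300/0.35700 = 0.78349.
New p* = m/(m+e) = 0.43500/(0.43500+0.38391) = 0.53119.

0.531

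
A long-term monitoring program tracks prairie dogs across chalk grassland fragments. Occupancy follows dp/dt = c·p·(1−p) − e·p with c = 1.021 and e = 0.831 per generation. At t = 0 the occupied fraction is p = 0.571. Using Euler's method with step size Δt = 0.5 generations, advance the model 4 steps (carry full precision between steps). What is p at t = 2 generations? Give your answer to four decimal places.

Update rule: p ← p + [c·p·(1−p) − e·p]·Δt with Δt = 0.5.
step 1: Δp = -0.11220, p = 0.45880
step 2: Δp = -0.06387, p = 0.39493
step 3: Δp = -0.04210, p = 0.35282
step 4: Δp = -0.03003, p = 0.32279

0.3228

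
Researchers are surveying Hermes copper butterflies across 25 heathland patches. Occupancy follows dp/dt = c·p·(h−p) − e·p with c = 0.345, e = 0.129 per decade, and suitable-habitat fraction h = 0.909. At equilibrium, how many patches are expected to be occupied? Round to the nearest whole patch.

13

p* = h − e/c = 0.909 − 0.3739 = 0.5351.
Expected occupied patches = N × p* = 25 × 0.5351 = 13.38 ≈ 13.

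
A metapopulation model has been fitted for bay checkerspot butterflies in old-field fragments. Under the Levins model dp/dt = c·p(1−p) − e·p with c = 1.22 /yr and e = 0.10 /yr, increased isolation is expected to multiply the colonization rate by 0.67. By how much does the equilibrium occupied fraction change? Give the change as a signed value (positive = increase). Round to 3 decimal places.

-0.040

Before: p* = 1 − 0.10/1.22 = 0.9180.
After the change, c = 0.8174, e = 0.1, so p* = 1 − 0.1/0.8174 = 0.8777.
Δp* = 0.8777 − 0.9180 = -0.0404.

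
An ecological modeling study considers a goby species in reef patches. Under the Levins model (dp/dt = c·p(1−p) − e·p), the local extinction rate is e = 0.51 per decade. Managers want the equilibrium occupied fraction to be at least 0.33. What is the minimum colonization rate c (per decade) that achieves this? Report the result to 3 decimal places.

p* = 1 − e/c ≥ 0.33 requires e/c ≤ 0.6700, i.e. c ≥ e/0.6700.
c_min = 0.51/0.6700 = 0.7612.

0.761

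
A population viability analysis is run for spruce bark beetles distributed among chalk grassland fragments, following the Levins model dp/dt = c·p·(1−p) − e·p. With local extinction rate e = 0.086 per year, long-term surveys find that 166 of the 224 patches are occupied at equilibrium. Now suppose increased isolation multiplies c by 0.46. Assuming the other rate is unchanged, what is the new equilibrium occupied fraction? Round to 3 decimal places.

Observed p* = 166/224 = 0.74107.
Balance c(1−p*) = e gives c = e/(1 − 0.74107) = 0.086/0.25893 = 0.33214.
New p* = 1 − e/c = 1 − 0.08600/0.15278 = 0.43710.

0.437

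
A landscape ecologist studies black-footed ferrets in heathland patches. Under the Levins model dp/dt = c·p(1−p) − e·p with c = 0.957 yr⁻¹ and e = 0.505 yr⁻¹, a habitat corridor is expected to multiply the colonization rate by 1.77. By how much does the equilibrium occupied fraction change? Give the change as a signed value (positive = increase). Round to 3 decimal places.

Before: p* = 1 − 0.505/0.957 = 0.4723.
After the change, c = 1.69389, e = 0.505, so p* = 1 − 0.505/1.69389 = 0.7019.
Δp* = 0.7019 − 0.4723 = +0.2296.

0.230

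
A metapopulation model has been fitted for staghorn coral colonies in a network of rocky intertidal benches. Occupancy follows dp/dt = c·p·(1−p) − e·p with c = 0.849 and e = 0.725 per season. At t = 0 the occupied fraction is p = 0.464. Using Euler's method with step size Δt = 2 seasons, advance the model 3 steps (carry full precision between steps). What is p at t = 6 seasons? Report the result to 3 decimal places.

0.175

Update rule: p ← p + [c·p·(1−p) − e·p]·Δt with Δt = 2.
step 1: Δp = -0.25050, p = 0.21350
step 2: Δp = -0.02445, p = 0.18905
step 3: Δp = -0.01380, p = 0.17525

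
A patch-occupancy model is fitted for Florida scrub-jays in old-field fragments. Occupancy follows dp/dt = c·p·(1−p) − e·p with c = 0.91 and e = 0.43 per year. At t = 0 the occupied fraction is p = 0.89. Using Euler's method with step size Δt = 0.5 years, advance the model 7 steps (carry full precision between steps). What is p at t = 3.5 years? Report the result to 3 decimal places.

0.556

Update rule: p ← p + [c·p·(1−p) − e·p]·Δt with Δt = 0.5.
  1  |  dp/dt·Δt = -0.146805  |  p_1 = 0.743194
  2  |  dp/dt·Δt = -0.072947  |  p_2 = 0.670247
  3  |  dp/dt·Δt = -0.043541  |  p_3 = 0.626706
  4  |  dp/dt·Δt = -0.028297  |  p_4 = 0.598410
  5  |  dp/dt·Δt = -0.019315  |  p_5 = 0.579095
  6  |  dp/dt·Δt = -0.013602  |  p_6 = 0.565493
  7  |  dp/dt·Δt = -0.009783  |  p_7 = 0.555711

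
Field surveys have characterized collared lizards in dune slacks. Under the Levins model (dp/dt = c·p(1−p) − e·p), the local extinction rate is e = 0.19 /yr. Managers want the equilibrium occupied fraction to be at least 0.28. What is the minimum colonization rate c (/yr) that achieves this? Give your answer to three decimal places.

0.264

p* = 1 − e/c ≥ 0.28 requires e/c ≤ 0.7200, i.e. c ≥ e/0.7200.
c_min = 0.19/0.7200 = 0.2639.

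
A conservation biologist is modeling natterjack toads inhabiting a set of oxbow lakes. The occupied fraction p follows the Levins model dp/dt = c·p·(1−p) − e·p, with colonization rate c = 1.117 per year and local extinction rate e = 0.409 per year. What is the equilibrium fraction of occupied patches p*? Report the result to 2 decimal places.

At equilibrium, colonization balances extinction: c·p*·(1−p*) = e·p*.
So p* = 1 − e/c = 1 − 0.409/1.117 = 1 − 0.3662 = 0.6338.

0.63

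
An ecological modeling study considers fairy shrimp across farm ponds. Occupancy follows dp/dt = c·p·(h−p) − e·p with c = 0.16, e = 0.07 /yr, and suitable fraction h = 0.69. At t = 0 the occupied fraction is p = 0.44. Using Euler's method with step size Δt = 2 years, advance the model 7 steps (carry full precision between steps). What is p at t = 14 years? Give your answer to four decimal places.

0.3280

Update rule: p ← p + [c·p·(h−p) − e·p]·Δt with Δt = 2.
  1  |  dp/dt·Δt = -0.026400  |  p_1 = 0.413600
  2  |  dp/dt·Δt = -0.021322  |  p_2 = 0.392278
  3  |  dp/dt·Δt = -0.017546  |  p_3 = 0.374732
  4  |  dp/dt·Δt = -0.014657  |  p_4 = 0.360075
  5  |  dp/dt·Δt = -0.012395  |  p_5 = 0.347679
  6  |  dp/dt·Δt = -0.010589  |  p_6 = 0.337090
  7  |  dp/dt·Δt = -0.009125  |  p_7 = 0.327965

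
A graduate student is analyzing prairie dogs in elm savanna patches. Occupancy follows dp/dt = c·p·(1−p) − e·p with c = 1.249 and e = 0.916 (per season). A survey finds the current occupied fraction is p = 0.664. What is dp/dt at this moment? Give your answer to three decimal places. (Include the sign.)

-0.330

Colonization term: c·p·(1−p) = 1.249×0.664×0.3360 = 0.27866.
Extinction term: e·p = 0.60822.
dp/dt = 0.27866 − 0.60822 = -0.32957.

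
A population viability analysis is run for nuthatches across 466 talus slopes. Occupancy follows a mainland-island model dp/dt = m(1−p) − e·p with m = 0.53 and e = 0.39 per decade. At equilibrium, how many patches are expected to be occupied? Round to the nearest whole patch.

p* = m/(m+e) = 0.53/0.9200 = 0.5761.
Expected occupied patches = N × p* = 466 × 0.5761 = 268.46 ≈ 268.

268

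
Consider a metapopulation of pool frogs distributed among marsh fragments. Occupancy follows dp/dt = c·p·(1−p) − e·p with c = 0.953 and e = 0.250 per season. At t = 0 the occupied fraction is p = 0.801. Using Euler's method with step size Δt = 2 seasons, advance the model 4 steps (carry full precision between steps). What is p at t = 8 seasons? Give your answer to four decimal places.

Update rule: p ← p + [c·p·(1−p) − e·p]·Δt with Δt = 2.
  1  |  dp/dt·Δt = -0.096686  |  p_1 = 0.704314
  2  |  dp/dt·Δt = +0.044778  |  p_2 = 0.749092
  3  |  dp/dt·Δt = -0.016308  |  p_3 = 0.732785
  4  |  dp/dt·Δt = +0.006824  |  p_4 = 0.739609

0.7396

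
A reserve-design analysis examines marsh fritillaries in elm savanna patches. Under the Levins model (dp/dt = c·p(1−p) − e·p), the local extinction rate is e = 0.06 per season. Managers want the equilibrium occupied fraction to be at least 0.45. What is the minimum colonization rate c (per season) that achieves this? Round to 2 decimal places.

p* = 1 − e/c ≥ 0.45 requires e/c ≤ 0.5500, i.e. c ≥ e/0.5500.
c_min = 0.06/0.5500 = 0.1091.

0.11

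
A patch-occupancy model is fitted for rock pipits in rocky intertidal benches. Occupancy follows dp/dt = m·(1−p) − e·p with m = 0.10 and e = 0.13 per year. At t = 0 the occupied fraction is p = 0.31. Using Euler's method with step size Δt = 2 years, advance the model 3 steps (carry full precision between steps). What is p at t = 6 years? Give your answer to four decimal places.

Update rule: p ← p + [m·(1−p) − e·p]·Δt with Δt = 2.
t = 2: p = 0.31000 + (+0.05740) = 0.36740
t = 4: p = 0.36740 + (+0.03100) = 0.39840
t = 6: p = 0.39840 + (+0.01674) = 0.41513

0.4151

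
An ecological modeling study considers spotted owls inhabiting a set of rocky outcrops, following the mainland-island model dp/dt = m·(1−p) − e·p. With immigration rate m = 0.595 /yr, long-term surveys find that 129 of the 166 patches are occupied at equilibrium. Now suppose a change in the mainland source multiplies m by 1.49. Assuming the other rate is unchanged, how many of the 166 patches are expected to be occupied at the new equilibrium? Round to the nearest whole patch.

Observed p* = 129/166 = 0.77711.
Balance m(1−p*) = e·p* gives e = m(1−p*)/p* = 0.595×0.22289/0.77711 = 0.17066.
New p* = m/(m+e) = 0.88655/(0.88655+0.17066) = 0.83858.
Expected occupied = 166 × 0.83858 = 139.20 ≈ 139.

139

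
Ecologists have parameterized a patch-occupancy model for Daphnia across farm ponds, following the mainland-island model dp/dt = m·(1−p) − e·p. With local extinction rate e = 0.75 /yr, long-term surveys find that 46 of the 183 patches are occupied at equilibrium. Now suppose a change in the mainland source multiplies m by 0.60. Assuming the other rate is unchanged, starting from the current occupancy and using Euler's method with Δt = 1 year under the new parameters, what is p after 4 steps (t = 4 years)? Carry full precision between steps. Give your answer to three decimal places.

Observed p* = 46/183 = 0.25137.
Balance m(1−p*) = e·p* gives m = e·p*/(1−p*) = 0.75×0.25137/0.74863 = 0.25182.
Starting from p₀ = 0.25137; update p ← p + (dp/dt)·Δt with the new parameters.
  1  |  dp/dt·Δt = -0.075410  |  p_1 = 0.175956
  2  |  dp/dt·Δt = -0.007458  |  p_2 = 0.168498
  3  |  dp/dt·Δt = -0.000738  |  p_3 = 0.167760
  4  |  dp/dt·Δt = -0.000073  |  p_4 = 0.167687

0.168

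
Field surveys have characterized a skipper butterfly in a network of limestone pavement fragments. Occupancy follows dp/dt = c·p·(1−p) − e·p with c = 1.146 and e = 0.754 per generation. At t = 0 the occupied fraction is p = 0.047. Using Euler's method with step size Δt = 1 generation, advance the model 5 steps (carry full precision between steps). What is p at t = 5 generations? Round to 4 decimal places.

0.1687

Update rule: p ← p + [c·p·(1−p) − e·p]·Δt with Δt = 1.
p: 0.04700 → 0.06289  (Δp = +0.01589)
p: 0.06289 → 0.08301  (Δp = +0.02012)
p: 0.08301 → 0.10766  (Δp = +0.02464)
p: 0.10766 → 0.13658  (Δp = +0.02892)
p: 0.13658 → 0.16874  (Δp = +0.03216)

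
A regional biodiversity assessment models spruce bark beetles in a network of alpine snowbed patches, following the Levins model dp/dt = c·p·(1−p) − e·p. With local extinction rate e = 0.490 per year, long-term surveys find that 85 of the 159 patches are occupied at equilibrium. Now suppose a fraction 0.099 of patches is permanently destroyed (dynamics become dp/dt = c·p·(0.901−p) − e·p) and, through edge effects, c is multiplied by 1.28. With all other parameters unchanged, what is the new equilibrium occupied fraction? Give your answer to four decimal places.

0.5374

Observed p* = 85/159 = 0.53459.
Balance c(1−p*) = e gives c = e/(1 − 0.53459) = 0.490/0.46541 = 1.05284.
New p* = 0.901 − e/c = 0.901 − 0.49000/1.34764 = 0.53740.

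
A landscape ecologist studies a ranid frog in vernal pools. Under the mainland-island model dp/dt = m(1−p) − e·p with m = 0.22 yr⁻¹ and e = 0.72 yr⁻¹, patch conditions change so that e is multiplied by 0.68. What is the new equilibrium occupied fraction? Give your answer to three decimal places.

Before: p* = 0.22/(0.22+0.72) = 0.2340.
After: m = 0.22, e = 0.4896; p* = 0.22/0.7096 = 0.3100.

0.310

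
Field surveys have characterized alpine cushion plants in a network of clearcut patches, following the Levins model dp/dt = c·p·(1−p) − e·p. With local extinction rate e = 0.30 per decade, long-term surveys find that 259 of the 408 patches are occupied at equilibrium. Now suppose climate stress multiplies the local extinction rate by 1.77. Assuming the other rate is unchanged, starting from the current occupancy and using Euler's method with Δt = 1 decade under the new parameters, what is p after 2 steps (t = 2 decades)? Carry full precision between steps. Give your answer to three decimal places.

Observed p* = 259/408 = 0.63480.
Balance c(1−p*) = e gives c = e/(1 − 0.63480) = 0.30/0.36520 = 0.82148.
Starting from p₀ = 0.63480; update p ← p + (dp/dt)·Δt with the new parameters.
t = 1: p = 0.63480 + (-0.14664) = 0.48816
t = 2: p = 0.48816 + (-0.05396) = 0.43420

0.434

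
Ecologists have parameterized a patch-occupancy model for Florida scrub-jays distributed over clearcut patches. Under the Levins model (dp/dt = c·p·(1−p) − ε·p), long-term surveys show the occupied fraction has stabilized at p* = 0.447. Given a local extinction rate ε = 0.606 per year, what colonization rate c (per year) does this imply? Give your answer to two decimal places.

At equilibrium c(1−p*) = ε, so c = ε/(1−p*).
c = 0.606/(1 − 0.447) = 0.606/0.5530 = 1.0958.

1.10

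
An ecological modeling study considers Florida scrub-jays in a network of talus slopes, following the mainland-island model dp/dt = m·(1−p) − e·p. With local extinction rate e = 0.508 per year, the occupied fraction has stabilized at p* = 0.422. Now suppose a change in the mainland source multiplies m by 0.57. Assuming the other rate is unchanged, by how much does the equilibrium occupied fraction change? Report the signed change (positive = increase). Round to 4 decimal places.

Balance m(1−p*) = e·p* gives m = e·p*/(1−p*) = 0.508×0.42200/0.57800 = 0.37089.
New p* = m/(m+e) = 0.21141/(0.21141+0.50800) = 0.29387.
Δp* = 0.29387 − 0.42200 = -0.12813.

-0.1281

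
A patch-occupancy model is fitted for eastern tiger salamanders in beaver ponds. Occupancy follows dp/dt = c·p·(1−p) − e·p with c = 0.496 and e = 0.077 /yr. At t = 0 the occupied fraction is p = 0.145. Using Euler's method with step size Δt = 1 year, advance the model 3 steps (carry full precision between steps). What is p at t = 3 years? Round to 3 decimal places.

0.333

Update rule: p ← p + [c·p·(1−p) − e·p]·Δt with Δt = 1.
step 1: Δp = +0.05033, p = 0.19533
step 2: Δp = +0.06292, p = 0.25824
step 3: Δp = +0.07513, p = 0.33337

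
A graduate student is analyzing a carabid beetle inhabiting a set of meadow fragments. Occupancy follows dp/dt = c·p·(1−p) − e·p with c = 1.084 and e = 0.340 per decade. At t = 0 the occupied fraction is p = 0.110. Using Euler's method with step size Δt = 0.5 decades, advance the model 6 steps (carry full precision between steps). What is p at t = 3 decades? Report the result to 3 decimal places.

Update rule: p ← p + [c·p·(1−p) − e·p]·Δt with Δt = 0.5.
t = 0.5: p = 0.11000 + (+0.03436) = 0.14436
t = 1: p = 0.14436 + (+0.04241) = 0.18677
t = 1.5: p = 0.18677 + (+0.05057) = 0.23734
t = 2: p = 0.23734 + (+0.05776) = 0.29510
t = 2.5: p = 0.29510 + (+0.06258) = 0.35768
t = 3: p = 0.35768 + (+0.06372) = 0.42139

0.421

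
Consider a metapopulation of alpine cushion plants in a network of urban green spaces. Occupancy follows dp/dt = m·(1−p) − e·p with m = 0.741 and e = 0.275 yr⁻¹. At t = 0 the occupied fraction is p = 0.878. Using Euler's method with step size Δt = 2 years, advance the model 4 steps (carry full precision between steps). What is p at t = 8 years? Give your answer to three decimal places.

0.898

Update rule: p ← p + [m·(1−p) − e·p]·Δt with Δt = 2.
p: 0.87800 → 0.57590  (Δp = -0.30210)
p: 0.57590 → 0.88767  (Δp = +0.31176)
p: 0.88767 → 0.56593  (Δp = -0.32174)
p: 0.56593 → 0.89796  (Δp = +0.33204)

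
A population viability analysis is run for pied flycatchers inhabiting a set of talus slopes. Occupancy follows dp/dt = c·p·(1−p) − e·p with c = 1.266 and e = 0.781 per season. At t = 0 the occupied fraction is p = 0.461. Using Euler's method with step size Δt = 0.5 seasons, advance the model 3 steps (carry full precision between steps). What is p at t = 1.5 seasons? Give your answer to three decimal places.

Update rule: p ← p + [c·p·(1−p) − e·p]·Δt with Δt = 0.5.
  1  |  dp/dt·Δt = -0.022733  |  p_1 = 0.438267
  2  |  dp/dt·Δt = -0.015306  |  p_2 = 0.422961
  3  |  dp/dt·Δt = -0.010673  |  p_3 = 0.412288

0.412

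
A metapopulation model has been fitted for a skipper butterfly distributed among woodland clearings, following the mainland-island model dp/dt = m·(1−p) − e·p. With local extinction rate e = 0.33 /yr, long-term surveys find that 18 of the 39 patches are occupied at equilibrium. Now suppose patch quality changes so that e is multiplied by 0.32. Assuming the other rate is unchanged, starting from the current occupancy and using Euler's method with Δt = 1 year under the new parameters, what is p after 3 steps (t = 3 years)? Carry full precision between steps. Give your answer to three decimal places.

Observed p* = 18/39 = 0.46154.
Balance m(1−p*) = e·p* gives m = e·p*/(1−p*) = 0.33×0.46154/0.53846 = 0.28286.
Starting from p₀ = 0.46154; update p ← p + (dp/dt)·Δt with the new parameters.
p: 0.46154 → 0.56511  (Δp = +0.10357)
p: 0.56511 → 0.62844  (Δp = +0.06334)
p: 0.62844 → 0.66718  (Δp = +0.03873)

0.667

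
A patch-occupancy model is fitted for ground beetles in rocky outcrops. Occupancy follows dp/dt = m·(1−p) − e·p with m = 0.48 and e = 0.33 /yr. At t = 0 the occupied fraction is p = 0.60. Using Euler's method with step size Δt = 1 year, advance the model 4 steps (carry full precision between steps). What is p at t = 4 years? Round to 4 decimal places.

Update rule: p ← p + [m·(1−p) − e·p]·Δt with Δt = 1.
p: 0.60000 → 0.59400  (Δp = -0.00600)
p: 0.59400 → 0.59286  (Δp = -0.00114)
p: 0.59286 → 0.59264  (Δp = -0.00022)
p: 0.59264 → 0.59260  (Δp = -0.00004)

0.5926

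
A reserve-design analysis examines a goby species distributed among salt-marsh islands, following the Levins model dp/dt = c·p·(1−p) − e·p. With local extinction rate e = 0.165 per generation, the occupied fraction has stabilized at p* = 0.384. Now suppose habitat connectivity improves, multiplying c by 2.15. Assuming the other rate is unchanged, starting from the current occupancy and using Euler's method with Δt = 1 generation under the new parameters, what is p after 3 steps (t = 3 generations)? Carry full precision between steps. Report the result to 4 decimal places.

0.5815

Balance c(1−p*) = e gives c = e/(1 − 0.38400) = 0.165/0.61600 = 0.26786.
Starting from p₀ = 0.38400; update p ← p + (dp/dt)·Δt with the new parameters.
  1  |  dp/dt·Δt = +0.072864  |  p_1 = 0.456864
  2  |  dp/dt·Δt = +0.067519  |  p_2 = 0.524383
  3  |  dp/dt·Δt = +0.057108  |  p_3 = 0.581491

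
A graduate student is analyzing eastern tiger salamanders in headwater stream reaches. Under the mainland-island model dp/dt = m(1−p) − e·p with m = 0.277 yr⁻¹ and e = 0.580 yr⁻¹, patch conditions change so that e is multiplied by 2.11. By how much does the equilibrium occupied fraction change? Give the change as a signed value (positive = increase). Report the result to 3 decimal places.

-0.139

Before: p* = 0.277/(0.277+0.580) = 0.3232.
After: m = 0.277, e = 1.2238; p* = 0.277/1.5008 = 0.1846.
Δp* = 0.1846 − 0.3232 = -0.1387.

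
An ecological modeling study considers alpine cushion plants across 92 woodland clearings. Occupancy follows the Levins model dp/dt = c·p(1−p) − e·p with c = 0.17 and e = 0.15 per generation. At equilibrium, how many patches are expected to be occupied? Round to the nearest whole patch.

11

p* = 1 − e/c = 1 − 0.15/0.17 = 0.1176.
Expected occupied patches = N × p* = 92 × 0.1176 = 10.82 ≈ 11.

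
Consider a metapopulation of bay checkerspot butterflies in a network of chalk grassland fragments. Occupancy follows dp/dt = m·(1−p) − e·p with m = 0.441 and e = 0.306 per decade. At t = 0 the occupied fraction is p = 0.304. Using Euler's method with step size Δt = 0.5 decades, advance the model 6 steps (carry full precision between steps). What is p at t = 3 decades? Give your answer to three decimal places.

Update rule: p ← p + [m·(1−p) − e·p]·Δt with Δt = 0.5.
  1  |  dp/dt·Δt = +0.106956  |  p_1 = 0.410956
  2  |  dp/dt·Δt = +0.067008  |  p_2 = 0.477964
  3  |  dp/dt·Δt = +0.041980  |  p_3 = 0.519944
  4  |  dp/dt·Δt = +0.026301  |  p_4 = 0.546245
  5  |  dp/dt·Δt = +0.016477  |  p_5 = 0.562723
  6  |  dp/dt·Δt = +0.010323  |  p_6 = 0.573046

0.573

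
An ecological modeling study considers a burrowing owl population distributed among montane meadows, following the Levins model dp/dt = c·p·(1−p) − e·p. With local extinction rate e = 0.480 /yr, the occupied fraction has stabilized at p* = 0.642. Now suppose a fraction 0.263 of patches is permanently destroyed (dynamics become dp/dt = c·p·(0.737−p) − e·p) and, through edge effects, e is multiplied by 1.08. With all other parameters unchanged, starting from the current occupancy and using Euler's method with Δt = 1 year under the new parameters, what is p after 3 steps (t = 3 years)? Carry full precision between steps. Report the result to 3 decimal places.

Balance c(1−p*) = e gives c = e/(1 − 0.64200) = 0.480/0.35800 = 1.34078.
Starting from p₀ = 0.64200; update p ← p + (dp/dt)·Δt with the new parameters.
step 1: Δp = -0.25104, p = 0.39096
step 2: Δp = -0.02128, p = 0.36968
step 3: Δp = -0.00958, p = 0.36010

0.360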